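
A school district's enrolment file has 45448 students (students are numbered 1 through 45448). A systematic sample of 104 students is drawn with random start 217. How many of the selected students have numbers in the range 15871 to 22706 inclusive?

k = 45448/104 = 437
First selection ≥ 15871: 217 + ⌈(15871−217)/437⌉·437 = 217 + 36×437 = 15949
Last selection ≤ 22706: 217 + ⌊(22706−217)/437⌋·437 = 217 + 51×437 = 22504
Count = 51 − 36 + 1 = 16

16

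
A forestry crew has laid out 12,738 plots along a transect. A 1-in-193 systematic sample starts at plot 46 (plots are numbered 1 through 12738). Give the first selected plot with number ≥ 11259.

k = 193
Steps past start: ⌈(11259 − 46)/193⌉ = ⌈11213/193⌉ = 59
Selected plot: 46 + 59×193 = 11433

11433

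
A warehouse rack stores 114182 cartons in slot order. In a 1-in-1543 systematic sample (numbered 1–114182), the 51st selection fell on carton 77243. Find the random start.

k = 1543
r = 77243 − (51−1)×1543 = 77243 − 77150 = 93

93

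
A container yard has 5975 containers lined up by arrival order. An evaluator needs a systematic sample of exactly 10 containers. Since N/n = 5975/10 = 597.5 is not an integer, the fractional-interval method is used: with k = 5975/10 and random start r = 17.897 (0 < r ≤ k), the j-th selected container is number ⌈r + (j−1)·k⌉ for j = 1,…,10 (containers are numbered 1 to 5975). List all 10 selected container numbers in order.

18, 616, 1213, 1811, 2408, 3006, 3603, 4201, 4798, 5396

j=1: r + 0k = 17.897 → ⌈·⌉ = 18
j=2: r + 1k = 615.397 → ⌈·⌉ = 616
j=3: r + 2k = 1212.897 → ⌈·⌉ = 1213
j=4: r + 3k = 1810.397 → ⌈·⌉ = 1811
j=5: r + 4k = 2407.897 → ⌈·⌉ = 2408
j=6: r + 5k = 3005.397 → ⌈·⌉ = 3006
j=7: r + 6k = 3602.897 → ⌈·⌉ = 3603
j=8: r + 7k = 4200.397 → ⌈·⌉ = 4201
j=9: r + 8k = 4797.897 → ⌈·⌉ = 4798
j=10: r + 9k = 5395.397 → ⌈·⌉ = 5396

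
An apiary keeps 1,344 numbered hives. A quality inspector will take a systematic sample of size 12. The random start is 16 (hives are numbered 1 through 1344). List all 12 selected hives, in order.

k = N/n = 1344/12 = 112
hive 1: 16
hive 2: 16 + 112 = 128
hive 3: 128 + 112 = 240
hive 4: 240 + 112 = 352
hive 5: 352 + 112 = 464
hive 6: 464 + 112 = 576
hive 7: 576 + 112 = 688
hive 8: 688 + 112 = 800
hive 9: 800 + 112 = 912
hive 10: 912 + 112 = 1024
hive 11: 1024 + 112 = 1136
hive 12: 1136 + 112 = 1248

16, 128, 240, 352, 464, 576, 688, 800, 912, 1024, 1136, 1248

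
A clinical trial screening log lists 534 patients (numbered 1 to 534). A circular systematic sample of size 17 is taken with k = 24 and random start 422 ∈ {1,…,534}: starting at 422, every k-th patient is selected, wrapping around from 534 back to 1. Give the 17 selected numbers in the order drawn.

Selection 1: 422
Selection 2: 422 + 24 = 446
Selection 3: 446 + 24 = 470
Selection 4: 470 + 24 = 494
Selection 5: 494 + 24 = 518
Selection 6: 518 + 24 = 542 → 542 − 534 = 8
Selection 7: 8 + 24 = 32
Selection 8: 32 + 24 = 56
Selection 9: 56 + 24 = 80
Selection 10: 80 + 24 = 104
Selection 11: 104 + 24 = 128
Selection 12: 128 + 24 = 152
Selection 13: 152 + 24 = 176
Selection 14: 176 + 24 = 200
Selection 15: 200 + 24 = 224
Selection 16: 224 + 24 = 248
Selection 17: 248 + 24 = 272

422, 446, 470, 494, 518, 8, 32, 56, 80, 104, 128, 152, 176, 200, 224, 248, 272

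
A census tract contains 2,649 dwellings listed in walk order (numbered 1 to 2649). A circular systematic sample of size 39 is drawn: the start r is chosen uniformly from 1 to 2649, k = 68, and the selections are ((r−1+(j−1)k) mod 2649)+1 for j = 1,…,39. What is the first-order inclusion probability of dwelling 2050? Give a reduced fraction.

For each position j, as r ranges over 1…2649 the j-th selection hits every dwelling exactly once, so dwelling 2050 is selected for exactly 39 of the 2649 starts.
Inclusion probability = 39/2649 = 13/883.

13/883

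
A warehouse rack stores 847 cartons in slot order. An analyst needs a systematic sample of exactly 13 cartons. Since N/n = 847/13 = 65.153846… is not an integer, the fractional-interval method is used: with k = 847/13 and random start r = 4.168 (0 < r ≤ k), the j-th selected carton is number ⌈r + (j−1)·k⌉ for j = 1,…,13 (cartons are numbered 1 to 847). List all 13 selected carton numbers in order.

5, 70, 135, 200, 265, 330, 396, 461, 526, 591, 656, 721, 787

j=1: r + 0k = 4.168 → ⌈·⌉ = 5
j=2: r + 1k = 69.321846… → ⌈·⌉ = 70
j=3: r + 2k = 134.475692… → ⌈·⌉ = 135
j=4: r + 3k = 199.629538… → ⌈·⌉ = 200
j=5: r + 4k = 264.783384… → ⌈·⌉ = 265
j=6: r + 5k = 329.937230… → ⌈·⌉ = 330
j=7: r + 6k = 395.091076… → ⌈·⌉ = 396
j=8: r + 7k = 460.244923… → ⌈·⌉ = 461
j=9: r + 8k = 525.398769… → ⌈·⌉ = 526
j=10: r + 9k = 590.552615… → ⌈·⌉ = 591
j=11: r + 10k = 655.706461… → ⌈·⌉ = 656
j=12: r + 11k = 720.860307… → ⌈·⌉ = 721
j=13: r + 12k = 786.014153… → ⌈·⌉ = 787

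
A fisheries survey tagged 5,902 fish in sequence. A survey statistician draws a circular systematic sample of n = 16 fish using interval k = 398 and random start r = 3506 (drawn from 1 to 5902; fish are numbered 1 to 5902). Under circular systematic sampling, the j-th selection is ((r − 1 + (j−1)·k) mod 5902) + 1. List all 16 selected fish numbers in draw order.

Selection 1: 3506
Selection 2: 3506 + 398 = 3904
Selection 3: 3904 + 398 = 4302
Selection 4: 4302 + 398 = 4700
Selection 5: 4700 + 398 = 5098
Selection 6: 5098 + 398 = 5496
Selection 7: 5496 + 398 = 5894
Selection 8: 5894 + 398 = 6292 → 6292 − 5902 = 390
Selection 9: 390 + 398 = 788
Selection 10: 788 + 398 = 1186
Selection 11: 1186 + 398 = 1584
Selection 12: 1584 + 398 = 1982
Selection 13: 1982 + 398 = 2380
Selection 14: 2380 + 398 = 2778
Selection 15: 2778 + 398 = 3176
Selection 16: 3176 + 398 = 3574

3506, 3904, 4302, 4700, 5098, 5496, 5894, 390, 788, 1186, 1584, 1982, 2380, 2778, 3176, 3574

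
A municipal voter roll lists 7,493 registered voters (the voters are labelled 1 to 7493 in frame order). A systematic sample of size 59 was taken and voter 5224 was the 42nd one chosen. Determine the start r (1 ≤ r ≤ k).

k = 7493/59 = 127
r = 5224 − (42−1)×127 = 5224 − 5207 = 17

17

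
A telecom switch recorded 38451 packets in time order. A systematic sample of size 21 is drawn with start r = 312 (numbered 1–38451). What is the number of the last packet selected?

k = 38451/21 = 1831
21st selection = r + (21−1)·k = 312 + 20×1831 = 312 + 36620 = 36932

36932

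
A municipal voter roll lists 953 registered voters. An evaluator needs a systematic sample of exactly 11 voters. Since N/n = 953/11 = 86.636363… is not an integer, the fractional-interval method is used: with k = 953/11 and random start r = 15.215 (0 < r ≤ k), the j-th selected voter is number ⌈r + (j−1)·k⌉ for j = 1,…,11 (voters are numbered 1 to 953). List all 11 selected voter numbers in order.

j=1: r + 0k = 15.215 → ⌈·⌉ = 16
j=2: r + 1k = 101.851363… → ⌈·⌉ = 102
j=3: r + 2k = 188.487727… → ⌈·⌉ = 189
j=4: r + 3k = 275.124090… → ⌈·⌉ = 276
j=5: r + 4k = 361.760454… → ⌈·⌉ = 362
j=6: r + 5k = 448.396818… → ⌈·⌉ = 449
j=7: r + 6k = 535.033181… → ⌈·⌉ = 536
j=8: r + 7k = 621.669545… → ⌈·⌉ = 622
j=9: r + 8k = 708.305909… → ⌈·⌉ = 709
j=10: r + 9k = 794.942272… → ⌈·⌉ = 795
j=11: r + 10k = 881.578636… → ⌈·⌉ = 882

16, 102, 189, 276, 362, 449, 536, 622, 709, 795, 882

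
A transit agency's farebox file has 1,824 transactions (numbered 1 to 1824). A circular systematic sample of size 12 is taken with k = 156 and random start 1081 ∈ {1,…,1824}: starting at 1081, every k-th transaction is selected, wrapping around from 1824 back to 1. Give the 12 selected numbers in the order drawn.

1081, 1237, 1393, 1549, 1705, 37, 193, 349, 505, 661, 817, 973

Selection 1: 1081
Selection 2: 1081 + 156 = 1237
Selection 3: 1237 + 156 = 1393
Selection 4: 1393 + 156 = 1549
Selection 5: 1549 + 156 = 1705
Selection 6: 1705 + 156 = 1861 → 1861 − 1824 = 37
Selection 7: 37 + 156 = 193
Selection 8: 193 + 156 = 349
Selection 9: 349 + 156 = 505
Selection 10: 505 + 156 = 661
Selection 11: 661 + 156 = 817
Selection 12: 817 + 156 = 973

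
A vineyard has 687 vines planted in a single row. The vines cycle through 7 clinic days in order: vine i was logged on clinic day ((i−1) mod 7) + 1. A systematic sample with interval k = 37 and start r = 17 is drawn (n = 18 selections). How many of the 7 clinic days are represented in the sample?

7

Consecutive selections differ by k = 37, so their clinic day numbers differ by 37 mod 7 = 2.
gcd(37, 7) = 1, so the sample visits 7/1 = 7 distinct residues mod 7.
Start 17 is clinic day 3; the clinic days hit are 1, 2, 3, 4, 5, 6, 7.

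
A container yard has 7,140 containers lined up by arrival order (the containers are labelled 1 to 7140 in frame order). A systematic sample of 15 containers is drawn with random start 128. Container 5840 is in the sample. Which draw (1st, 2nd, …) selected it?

13

k = 7140/15 = 476
position = (5840 − 128)/476 + 1 = 5712/476 + 1 = 12 + 1 = 13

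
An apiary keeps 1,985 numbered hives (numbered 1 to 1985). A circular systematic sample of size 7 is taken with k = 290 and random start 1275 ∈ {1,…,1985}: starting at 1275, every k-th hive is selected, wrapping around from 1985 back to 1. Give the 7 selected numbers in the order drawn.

1275, 1565, 1855, 160, 450, 740, 1030

Selection 1: 1275
Selection 2: 1275 + 290 = 1565
Selection 3: 1565 + 290 = 1855
Selection 4: 1855 + 290 = 2145 → 2145 − 1985 = 160
Selection 5: 160 + 290 = 450
Selection 6: 450 + 290 = 740
Selection 7: 740 + 290 = 1030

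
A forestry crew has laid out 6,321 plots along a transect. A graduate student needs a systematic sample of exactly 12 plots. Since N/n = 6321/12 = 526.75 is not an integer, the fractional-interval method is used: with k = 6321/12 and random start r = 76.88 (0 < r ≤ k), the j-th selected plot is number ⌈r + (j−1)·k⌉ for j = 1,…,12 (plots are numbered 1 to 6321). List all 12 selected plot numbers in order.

77, 604, 1131, 1658, 2184, 2711, 3238, 3765, 4291, 4818, 5345, 5872

j=1: r + 0k = 76.88 → ⌈·⌉ = 77
j=2: r + 1k = 603.63 → ⌈·⌉ = 604
j=3: r + 2k = 1130.38 → ⌈·⌉ = 1131
j=4: r + 3k = 1657.13 → ⌈·⌉ = 1658
j=5: r + 4k = 2183.88 → ⌈·⌉ = 2184
j=6: r + 5k = 2710.63 → ⌈·⌉ = 2711
j=7: r + 6k = 3237.38 → ⌈·⌉ = 3238
j=8: r + 7k = 3764.13 → ⌈·⌉ = 3765
j=9: r + 8k = 4290.88 → ⌈·⌉ = 4291
j=10: r + 9k = 4817.63 → ⌈·⌉ = 4818
j=11: r + 10k = 5344.38 → ⌈·⌉ = 5345
j=12: r + 11k = 5871.13 → ⌈·⌉ = 5872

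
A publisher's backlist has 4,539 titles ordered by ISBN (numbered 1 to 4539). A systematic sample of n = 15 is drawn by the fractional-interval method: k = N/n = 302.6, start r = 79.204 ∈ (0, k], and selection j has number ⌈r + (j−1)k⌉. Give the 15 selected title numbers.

j=1: r + 0k = 79.204 → ⌈·⌉ = 80
j=2: r + 1k = 381.804 → ⌈·⌉ = 382
j=3: r + 2k = 684.404 → ⌈·⌉ = 685
j=4: r + 3k = 987.004 → ⌈·⌉ = 988
j=5: r + 4k = 1289.604 → ⌈·⌉ = 1290
j=6: r + 5k = 1592.204 → ⌈·⌉ = 1593
j=7: r + 6k = 1894.804 → ⌈·⌉ = 1895
j=8: r + 7k = 2197.404 → ⌈·⌉ = 2198
j=9: r + 8k = 2500.004 → ⌈·⌉ = 2501
j=10: r + 9k = 2802.604 → ⌈·⌉ = 2803
j=11: r + 10k = 3105.204 → ⌈·⌉ = 3106
j=12: r + 11k = 3407.804 → ⌈·⌉ = 3408
j=13: r + 12k = 3710.404 → ⌈·⌉ = 3711
j=14: r + 13k = 4013.004 → ⌈·⌉ = 4014
j=15: r + 14k = 4315.604 → ⌈·⌉ = 4316

80, 382, 685, 988, 1290, 1593, 1895, 2198, 2501, 2803, 3106, 3408, 3711, 4014, 4316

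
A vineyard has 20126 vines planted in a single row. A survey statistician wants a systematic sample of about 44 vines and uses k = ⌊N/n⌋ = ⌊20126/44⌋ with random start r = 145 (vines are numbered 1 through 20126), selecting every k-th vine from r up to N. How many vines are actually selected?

44

k = ⌊20126/44⌋ = 457
Achieved size = ⌊(20126 − 145)/457⌋ + 1 = ⌊19981/457⌋ + 1 = 43 + 1 = 44
(last selection: 145 + 43×457 = 19796 ≤ 20126; next would be 20253 > 20126)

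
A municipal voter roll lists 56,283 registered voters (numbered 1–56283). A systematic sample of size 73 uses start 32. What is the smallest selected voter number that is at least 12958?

13139

k = 56283/73 = 771
Steps past start: ⌈(12958 − 32)/771⌉ = ⌈12926/771⌉ = 17
Selected voter: 32 + 17×771 = 13139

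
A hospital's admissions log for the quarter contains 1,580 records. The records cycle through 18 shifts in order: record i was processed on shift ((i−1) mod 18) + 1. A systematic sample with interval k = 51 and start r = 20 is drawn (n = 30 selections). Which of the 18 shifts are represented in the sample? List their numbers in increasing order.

Consecutive selections differ by k = 51, so their shift numbers differ by 51 mod 18 = 15.
gcd(51, 18) = 3, so the sample visits 18/3 = 6 distinct residues mod 18.
Start 20 is shift 2; the shifts hit are 2, 5, 8, 11, 14, 17.

2, 5, 8, 11, 14, 17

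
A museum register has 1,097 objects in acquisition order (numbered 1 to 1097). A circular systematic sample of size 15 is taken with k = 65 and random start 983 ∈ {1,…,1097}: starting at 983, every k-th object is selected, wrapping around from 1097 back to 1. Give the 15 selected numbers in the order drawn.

983, 1048, 16, 81, 146, 211, 276, 341, 406, 471, 536, 601, 666, 731, 796

Selection 1: 983
Selection 2: 983 + 65 = 1048
Selection 3: 1048 + 65 = 1113 → 1113 − 1097 = 16
Selection 4: 16 + 65 = 81
Selection 5: 81 + 65 = 146
Selection 6: 146 + 65 = 211
Selection 7: 211 + 65 = 276
Selection 8: 276 + 65 = 341
Selection 9: 341 + 65 = 406
Selection 10: 406 + 65 = 471
Selection 11: 471 + 65 = 536
Selection 12: 536 + 65 = 601
Selection 13: 601 + 65 = 666
Selection 14: 666 + 65 = 731
Selection 15: 731 + 65 = 796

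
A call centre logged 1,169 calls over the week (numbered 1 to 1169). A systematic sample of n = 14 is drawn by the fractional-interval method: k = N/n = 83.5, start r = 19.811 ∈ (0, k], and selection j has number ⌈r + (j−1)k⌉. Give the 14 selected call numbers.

j=1: r + 0k = 19.811 → ⌈·⌉ = 20
j=2: r + 1k = 103.311 → ⌈·⌉ = 104
j=3: r + 2k = 186.811 → ⌈·⌉ = 187
j=4: r + 3k = 270.311 → ⌈·⌉ = 271
j=5: r + 4k = 353.811 → ⌈·⌉ = 354
j=6: r + 5k = 437.311 → ⌈·⌉ = 438
j=7: r + 6k = 520.811 → ⌈·⌉ = 521
j=8: r + 7k = 604.311 → ⌈·⌉ = 605
j=9: r + 8k = 687.811 → ⌈·⌉ = 688
j=10: r + 9k = 771.311 → ⌈·⌉ = 772
j=11: r + 10k = 854.811 → ⌈·⌉ = 855
j=12: r + 11k = 938.311 → ⌈·⌉ = 939
j=13: r + 12k = 1021.811 → ⌈·⌉ = 1022
j=14: r + 13k = 1105.311 → ⌈·⌉ = 1106

20, 104, 187, 271, 354, 438, 521, 605, 688, 772, 855, 939, 1022, 1106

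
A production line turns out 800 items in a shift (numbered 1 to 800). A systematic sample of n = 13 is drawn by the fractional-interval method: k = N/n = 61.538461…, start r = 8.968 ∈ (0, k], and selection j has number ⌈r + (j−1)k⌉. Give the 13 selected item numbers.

9, 71, 133, 194, 256, 317, 379, 440, 502, 563, 625, 686, 748

j=1: r + 0k = 8.968 → ⌈·⌉ = 9
j=2: r + 1k = 70.506461… → ⌈·⌉ = 71
j=3: r + 2k = 132.044923… → ⌈·⌉ = 133
j=4: r + 3k = 193.583384… → ⌈·⌉ = 194
j=5: r + 4k = 255.121846… → ⌈·⌉ = 256
j=6: r + 5k = 316.660307… → ⌈·⌉ = 317
j=7: r + 6k = 378.198769… → ⌈·⌉ = 379
j=8: r + 7k = 439.737230… → ⌈·⌉ = 440
j=9: r + 8k = 501.275692… → ⌈·⌉ = 502
j=10: r + 9k = 562.814153… → ⌈·⌉ = 563
j=11: r + 10k = 624.352615… → ⌈·⌉ = 625
j=12: r + 11k = 685.891076… → ⌈·⌉ = 686
j=13: r + 12k = 747.429538… → ⌈·⌉ = 748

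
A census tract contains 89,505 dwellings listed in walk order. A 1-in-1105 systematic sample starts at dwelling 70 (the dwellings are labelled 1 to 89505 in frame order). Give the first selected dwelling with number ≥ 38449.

k = 1105
Steps past start: ⌈(38449 − 70)/1105⌉ = ⌈38379/1105⌉ = 35
Selected dwelling: 70 + 35×1105 = 38745

38745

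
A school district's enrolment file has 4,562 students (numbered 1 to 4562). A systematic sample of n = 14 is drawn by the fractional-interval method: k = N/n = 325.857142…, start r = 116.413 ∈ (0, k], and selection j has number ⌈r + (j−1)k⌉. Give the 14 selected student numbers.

j=1: r + 0k = 116.413 → ⌈·⌉ = 117
j=2: r + 1k = 442.270142… → ⌈·⌉ = 443
j=3: r + 2k = 768.127285… → ⌈·⌉ = 769
j=4: r + 3k = 1093.984428… → ⌈·⌉ = 1094
j=5: r + 4k = 1419.841571… → ⌈·⌉ = 1420
j=6: r + 5k = 1745.698714… → ⌈·⌉ = 1746
j=7: r + 6k = 2071.555857… → ⌈·⌉ = 2072
j=8: r + 7k = 2397.413 → ⌈·⌉ = 2398
j=9: r + 8k = 2723.270142… → ⌈·⌉ = 2724
j=10: r + 9k = 3049.127285… → ⌈·⌉ = 3050
j=11: r + 10k = 3374.984428… → ⌈·⌉ = 3375
j=12: r + 11k = 3700.841571… → ⌈·⌉ = 3701
j=13: r + 12k = 4026.698714… → ⌈·⌉ = 4027
j=14: r + 13k = 4352.555857… → ⌈·⌉ = 4353

117, 443, 769, 1094, 1420, 1746, 2072, 2398, 2724, 3050, 3375, 3701, 4027, 4353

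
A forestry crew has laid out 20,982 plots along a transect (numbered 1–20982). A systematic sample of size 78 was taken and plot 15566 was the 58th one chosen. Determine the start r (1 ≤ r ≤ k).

k = 20982/78 = 269
r = 15566 − (58−1)×269 = 15566 − 15333 = 233

233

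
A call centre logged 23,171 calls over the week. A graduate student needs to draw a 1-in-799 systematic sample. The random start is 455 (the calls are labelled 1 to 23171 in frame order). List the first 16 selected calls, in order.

call 1: 455
call 2: 455 + 799 = 1254
call 3: 1254 + 799 = 2053
call 4: 2053 + 799 = 2852
call 5: 2852 + 799 = 3651
call 6: 3651 + 799 = 4450
call 7: 4450 + 799 = 5249
call 8: 5249 + 799 = 6048
call 9: 6048 + 799 = 6847
call 10: 6847 + 799 = 7646
call 11: 7646 + 799 = 8445
call 12: 8445 + 799 = 9244
call 13: 9244 + 799 = 10043
call 14: 10043 + 799 = 10842
call 15: 10842 + 799 = 11641
call 16: 11641 + 799 = 12440

455, 1254, 2053, 2852, 3651, 4450, 5249, 6048, 6847, 7646, 8445, 9244, 10043, 10842, 11641, 12440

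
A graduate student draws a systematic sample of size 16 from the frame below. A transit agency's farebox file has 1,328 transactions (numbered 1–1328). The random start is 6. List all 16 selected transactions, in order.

k = N/n = 1328/16 = 83
transaction 1: 6
transaction 2: 6 + 83 = 89
transaction 3: 89 + 83 = 172
transaction 4: 172 + 83 = 255
transaction 5: 255 + 83 = 338
transaction 6: 338 + 83 = 421
transaction 7: 421 + 83 = 504
transaction 8: 504 + 83 = 587
transaction 9: 587 + 83 = 670
transaction 10: 670 + 83 = 753
transaction 11: 753 + 83 = 836
transaction 12: 836 + 83 = 919
transaction 13: 919 + 83 = 1002
transaction 14: 1002 + 83 = 1085
transaction 15: 1085 + 83 = 1168
transaction 16: 1168 + 83 = 1251

6, 89, 172, 255, 338, 421, 504, 587, 670, 753, 836, 919, 1002, 1085, 1168, 1251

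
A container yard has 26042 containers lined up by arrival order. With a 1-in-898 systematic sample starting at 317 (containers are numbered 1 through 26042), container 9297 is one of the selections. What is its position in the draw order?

11

k = 898
position = (9297 − 317)/898 + 1 = 8980/898 + 1 = 10 + 1 = 11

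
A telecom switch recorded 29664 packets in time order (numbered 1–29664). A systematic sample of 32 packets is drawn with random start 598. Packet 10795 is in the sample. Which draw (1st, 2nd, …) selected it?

12

k = 29664/32 = 927
position = (10795 − 598)/927 + 1 = 10197/927 + 1 = 11 + 1 = 12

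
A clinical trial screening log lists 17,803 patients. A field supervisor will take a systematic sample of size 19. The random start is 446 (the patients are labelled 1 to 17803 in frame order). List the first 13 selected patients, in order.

446, 1383, 2320, 3257, 4194, 5131, 6068, 7005, 7942, 8879, 9816, 10753, 11690

k = N/n = 17803/19 = 937
patient 1: 446
patient 2: 446 + 937 = 1383
patient 3: 1383 + 937 = 2320
patient 4: 2320 + 937 = 3257
patient 5: 3257 + 937 = 4194
patient 6: 4194 + 937 = 5131
patient 7: 5131 + 937 = 6068
patient 8: 6068 + 937 = 7005
patient 9: 7005 + 937 = 7942
patient 10: 7942 + 937 = 8879
patient 11: 8879 + 937 = 9816
patient 12: 9816 + 937 = 10753
patient 13: 10753 + 937 = 11690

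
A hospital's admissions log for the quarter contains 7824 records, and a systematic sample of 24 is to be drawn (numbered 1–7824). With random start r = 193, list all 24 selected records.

193, 519, 845, 1171, 1497, 1823, 2149, 2475, 2801, 3127, 3453, 3779, 4105, 4431, 4757, 5083, 5409, 5735, 6061, 6387, 6713, 7039, 7365, 7691

k = N/n = 7824/24 = 326
record 1: 193
record 2: 193 + 326 = 519
record 3: 519 + 326 = 845
record 4: 845 + 326 = 1171
record 5: 1171 + 326 = 1497
record 6: 1497 + 326 = 1823
record 7: 1823 + 326 = 2149
record 8: 2149 + 326 = 2475
record 9: 2475 + 326 = 2801
record 10: 2801 + 326 = 3127
record 11: 3127 + 326 = 3453
record 12: 3453 + 326 = 3779
record 13: 3779 + 326 = 4105
record 14: 4105 + 326 = 4431
record 15: 4431 + 326 = 4757
record 16: 4757 + 326 = 5083
record 17: 5083 + 326 = 5409
record 18: 5409 + 326 = 5735
record 19: 5735 + 326 = 6061
record 20: 6061 + 326 = 6387
record 21: 6387 + 326 = 6713
record 22: 6713 + 326 = 7039
record 23: 7039 + 326 = 7365
record 24: 7365 + 326 = 7691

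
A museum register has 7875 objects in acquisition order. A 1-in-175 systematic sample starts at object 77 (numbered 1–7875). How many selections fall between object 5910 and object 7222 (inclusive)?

k = 175
First selection ≥ 5910: 77 + ⌈(5910−77)/175⌉·175 = 77 + 34×175 = 6027
Last selection ≤ 7222: 77 + ⌊(7222−77)/175⌋·175 = 77 + 40×175 = 7077
Count = 40 − 34 + 1 = 7

7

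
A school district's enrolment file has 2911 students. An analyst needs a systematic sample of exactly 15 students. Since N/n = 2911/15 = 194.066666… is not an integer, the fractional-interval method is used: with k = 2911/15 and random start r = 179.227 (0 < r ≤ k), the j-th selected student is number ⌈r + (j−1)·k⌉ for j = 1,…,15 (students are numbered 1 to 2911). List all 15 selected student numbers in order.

180, 374, 568, 762, 956, 1150, 1344, 1538, 1732, 1926, 2120, 2314, 2509, 2703, 2897

j=1: r + 0k = 179.227 → ⌈·⌉ = 180
j=2: r + 1k = 373.293666… → ⌈·⌉ = 374
j=3: r + 2k = 567.360333… → ⌈·⌉ = 568
j=4: r + 3k = 761.427 → ⌈·⌉ = 762
j=5: r + 4k = 955.493666… → ⌈·⌉ = 956
j=6: r + 5k = 1149.560333… → ⌈·⌉ = 1150
j=7: r + 6k = 1343.627 → ⌈·⌉ = 1344
j=8: r + 7k = 1537.693666… → ⌈·⌉ = 1538
j=9: r + 8k = 1731.760333… → ⌈·⌉ = 1732
j=10: r + 9k = 1925.827 → ⌈·⌉ = 1926
j=11: r + 10k = 2119.893666… → ⌈·⌉ = 2120
j=12: r + 11k = 2313.960333… → ⌈·⌉ = 2314
j=13: r + 12k = 2508.027 → ⌈·⌉ = 2509
j=14: r + 13k = 2702.093666… → ⌈·⌉ = 2703
j=15: r + 14k = 2896.160333… → ⌈·⌉ = 2897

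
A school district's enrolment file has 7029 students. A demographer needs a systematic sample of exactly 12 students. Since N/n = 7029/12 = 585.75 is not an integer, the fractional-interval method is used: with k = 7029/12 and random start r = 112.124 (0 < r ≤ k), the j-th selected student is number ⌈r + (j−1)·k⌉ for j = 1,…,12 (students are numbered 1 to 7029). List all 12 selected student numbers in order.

j=1: r + 0k = 112.124 → ⌈·⌉ = 113
j=2: r + 1k = 697.874 → ⌈·⌉ = 698
j=3: r + 2k = 1283.624 → ⌈·⌉ = 1284
j=4: r + 3k = 1869.374 → ⌈·⌉ = 1870
j=5: r + 4k = 2455.124 → ⌈·⌉ = 2456
j=6: r + 5k = 3040.874 → ⌈·⌉ = 3041
j=7: r + 6k = 3626.624 → ⌈·⌉ = 3627
j=8: r + 7k = 4212.374 → ⌈·⌉ = 4213
j=9: r + 8k = 4798.124 → ⌈·⌉ = 4799
j=10: r + 9k = 5383.874 → ⌈·⌉ = 5384
j=11: r + 10k = 5969.624 → ⌈·⌉ = 5970
j=12: r + 11k = 6555.374 → ⌈·⌉ = 6556

113, 698, 1284, 1870, 2456, 3041, 3627, 4213, 4799, 5384, 5970, 6556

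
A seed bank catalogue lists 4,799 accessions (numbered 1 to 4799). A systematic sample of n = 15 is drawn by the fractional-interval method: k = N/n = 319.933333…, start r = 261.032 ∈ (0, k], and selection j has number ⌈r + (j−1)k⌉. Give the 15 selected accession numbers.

262, 581, 901, 1221, 1541, 1861, 2181, 2501, 2821, 3141, 3461, 3781, 4101, 4421, 4741

j=1: r + 0k = 261.032 → ⌈·⌉ = 262
j=2: r + 1k = 580.965333… → ⌈·⌉ = 581
j=3: r + 2k = 900.898666… → ⌈·⌉ = 901
j=4: r + 3k = 1220.832 → ⌈·⌉ = 1221
j=5: r + 4k = 1540.765333… → ⌈·⌉ = 1541
j=6: r + 5k = 1860.698666… → ⌈·⌉ = 1861
j=7: r + 6k = 2180.632 → ⌈·⌉ = 2181
j=8: r + 7k = 2500.565333… → ⌈·⌉ = 2501
j=9: r + 8k = 2820.498666… → ⌈·⌉ = 2821
j=10: r + 9k = 3140.432 → ⌈·⌉ = 3141
j=11: r + 10k = 3460.365333… → ⌈·⌉ = 3461
j=12: r + 11k = 3780.298666… → ⌈·⌉ = 3781
j=13: r + 12k = 4100.232 → ⌈·⌉ = 4101
j=14: r + 13k = 4420.165333… → ⌈·⌉ = 4421
j=15: r + 14k = 4740.098666… → ⌈·⌉ = 4741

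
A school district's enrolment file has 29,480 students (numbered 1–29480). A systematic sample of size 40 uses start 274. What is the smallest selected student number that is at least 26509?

26806

k = 29480/40 = 737
Steps past start: ⌈(26509 − 274)/737⌉ = ⌈26235/737⌉ = 36
Selected student: 274 + 36×737 = 26806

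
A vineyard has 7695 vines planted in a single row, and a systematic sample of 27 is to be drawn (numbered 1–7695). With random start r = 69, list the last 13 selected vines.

k = N/n = 7695/27 = 285
15th selection = 69 + 14×285 = 4059
16th: 4059 + 285 = 4344
17th: 4344 + 285 = 4629
18th: 4629 + 285 = 4914
19th: 4914 + 285 = 5199
20th: 5199 + 285 = 5484
21st: 5484 + 285 = 5769
22nd: 5769 + 285 = 6054
23rd: 6054 + 285 = 6339
24th: 6339 + 285 = 6624
25th: 6624 + 285 = 6909
26th: 6909 + 285 = 7194
27th: 7194 + 285 = 7479

4059, 4344, 4629, 4914, 5199, 5484, 5769, 6054, 6339, 6624, 6909, 7194, 7479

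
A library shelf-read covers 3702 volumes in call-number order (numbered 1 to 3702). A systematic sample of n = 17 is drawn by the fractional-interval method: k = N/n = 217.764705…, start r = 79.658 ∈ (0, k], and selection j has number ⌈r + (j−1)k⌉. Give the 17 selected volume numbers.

j=1: r + 0k = 79.658 → ⌈·⌉ = 80
j=2: r + 1k = 297.422705… → ⌈·⌉ = 298
j=3: r + 2k = 515.187411… → ⌈·⌉ = 516
j=4: r + 3k = 732.952117… → ⌈·⌉ = 733
j=5: r + 4k = 950.716823… → ⌈·⌉ = 951
j=6: r + 5k = 1168.481529… → ⌈·⌉ = 1169
j=7: r + 6k = 1386.246235… → ⌈·⌉ = 1387
j=8: r + 7k = 1604.010941… → ⌈·⌉ = 1605
j=9: r + 8k = 1821.775647… → ⌈·⌉ = 1822
j=10: r + 9k = 2039.540352… → ⌈·⌉ = 2040
j=11: r + 10k = 2257.305058… → ⌈·⌉ = 2258
j=12: r + 11k = 2475.069764… → ⌈·⌉ = 2476
j=13: r + 12k = 2692.834470… → ⌈·⌉ = 2693
j=14: r + 13k = 2910.599176… → ⌈·⌉ = 2911
j=15: r + 14k = 3128.363882… → ⌈·⌉ = 3129
j=16: r + 15k = 3346.128588… → ⌈·⌉ = 3347
j=17: r + 16k = 3563.893294… → ⌈·⌉ = 3564

80, 298, 516, 733, 951, 1169, 1387, 1605, 1822, 2040, 2258, 2476, 2693, 2911, 3129, 3347, 3564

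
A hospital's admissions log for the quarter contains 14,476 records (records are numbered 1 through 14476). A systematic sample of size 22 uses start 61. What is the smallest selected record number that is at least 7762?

k = 14476/22 = 658
Steps past start: ⌈(7762 − 61)/658⌉ = ⌈7701/658⌉ = 12
Selected record: 61 + 12×658 = 7957

7957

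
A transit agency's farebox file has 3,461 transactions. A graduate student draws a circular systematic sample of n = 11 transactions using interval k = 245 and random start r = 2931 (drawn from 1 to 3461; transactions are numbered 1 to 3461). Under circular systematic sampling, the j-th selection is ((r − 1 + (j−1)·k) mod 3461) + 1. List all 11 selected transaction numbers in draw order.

Selection 1: 2931
Selection 2: 2931 + 245 = 3176
Selection 3: 3176 + 245 = 3421
Selection 4: 3421 + 245 = 3666 → 3666 − 3461 = 205
Selection 5: 205 + 245 = 450
Selection 6: 450 + 245 = 695
Selection 7: 695 + 245 = 940
Selection 8: 940 + 245 = 1185
Selection 9: 1185 + 245 = 1430
Selection 10: 1430 + 245 = 1675
Selection 11: 1675 + 245 = 1920

2931, 3176, 3421, 205, 450, 695, 940, 1185, 1430, 1675, 1920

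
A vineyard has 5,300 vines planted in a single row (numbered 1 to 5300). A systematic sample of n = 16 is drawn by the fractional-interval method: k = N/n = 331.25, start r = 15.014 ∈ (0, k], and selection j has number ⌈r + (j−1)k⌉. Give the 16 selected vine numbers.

j=1: r + 0k = 15.014 → ⌈·⌉ = 16
j=2: r + 1k = 346.264 → ⌈·⌉ = 347
j=3: r + 2k = 677.514 → ⌈·⌉ = 678
j=4: r + 3k = 1008.764 → ⌈·⌉ = 1009
j=5: r + 4k = 1340.014 → ⌈·⌉ = 1341
j=6: r + 5k = 1671.264 → ⌈·⌉ = 1672
j=7: r + 6k = 2002.514 → ⌈·⌉ = 2003
j=8: r + 7k = 2333.764 → ⌈·⌉ = 2334
j=9: r + 8k = 2665.014 → ⌈·⌉ = 2666
j=10: r + 9k = 2996.264 → ⌈·⌉ = 2997
j=11: r + 10k = 3327.514 → ⌈·⌉ = 3328
j=12: r + 11k = 3658.764 → ⌈·⌉ = 3659
j=13: r + 12k = 3990.014 → ⌈·⌉ = 3991
j=14: r + 13k = 4321.264 → ⌈·⌉ = 4322
j=15: r + 14k = 4652.514 → ⌈·⌉ = 4653
j=16: r + 15k = 4983.764 → ⌈·⌉ = 4984

16, 347, 678, 1009, 1341, 1672, 2003, 2334, 2666, 2997, 3328, 3659, 3991, 4322, 4653, 4984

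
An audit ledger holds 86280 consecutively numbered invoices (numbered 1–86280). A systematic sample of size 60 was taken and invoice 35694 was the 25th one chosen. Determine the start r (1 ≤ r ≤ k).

k = 86280/60 = 1438
r = 35694 − (25−1)×1438 = 35694 − 34512 = 1182

1182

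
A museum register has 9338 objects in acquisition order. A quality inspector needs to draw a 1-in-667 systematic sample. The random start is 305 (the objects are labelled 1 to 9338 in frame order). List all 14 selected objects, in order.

305, 972, 1639, 2306, 2973, 3640, 4307, 4974, 5641, 6308, 6975, 7642, 8309, 8976

object 1: 305
object 2: 305 + 667 = 972
object 3: 972 + 667 = 1639
object 4: 1639 + 667 = 2306
object 5: 2306 + 667 = 2973
object 6: 2973 + 667 = 3640
object 7: 3640 + 667 = 4307
object 8: 4307 + 667 = 4974
object 9: 4974 + 667 = 5641
object 10: 5641 + 667 = 6308
object 11: 6308 + 667 = 6975
object 12: 6975 + 667 = 7642
object 13: 7642 + 667 = 8309
object 14: 8309 + 667 = 8976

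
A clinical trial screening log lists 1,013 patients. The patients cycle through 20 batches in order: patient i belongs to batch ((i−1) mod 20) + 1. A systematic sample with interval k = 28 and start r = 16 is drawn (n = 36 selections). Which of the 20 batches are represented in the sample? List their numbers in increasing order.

Consecutive selections differ by k = 28, so their batch numbers differ by 28 mod 20 = 8.
gcd(28, 20) = 4, so the sample visits 20/4 = 5 distinct residues mod 20.
Start 16 is batch 16; the batches hit are 4, 8, 12, 16, 20.

4, 8, 12, 16, 20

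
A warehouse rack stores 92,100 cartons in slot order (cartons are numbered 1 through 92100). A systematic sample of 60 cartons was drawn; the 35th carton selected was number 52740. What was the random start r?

k = 92100/60 = 1535
r = 52740 − (35−1)×1535 = 52740 − 52190 = 550

550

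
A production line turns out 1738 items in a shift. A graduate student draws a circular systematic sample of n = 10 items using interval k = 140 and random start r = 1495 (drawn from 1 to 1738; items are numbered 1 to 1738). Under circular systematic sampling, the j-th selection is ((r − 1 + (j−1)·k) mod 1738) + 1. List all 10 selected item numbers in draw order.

1495, 1635, 37, 177, 317, 457, 597, 737, 877, 1017

Selection 1: 1495
Selection 2: 1495 + 140 = 1635
Selection 3: 1635 + 140 = 1775 → 1775 − 1738 = 37
Selection 4: 37 + 140 = 177
Selection 5: 177 + 140 = 317
Selection 6: 317 + 140 = 457
Selection 7: 457 + 140 = 597
Selection 8: 597 + 140 = 737
Selection 9: 737 + 140 = 877
Selection 10: 877 + 140 = 1017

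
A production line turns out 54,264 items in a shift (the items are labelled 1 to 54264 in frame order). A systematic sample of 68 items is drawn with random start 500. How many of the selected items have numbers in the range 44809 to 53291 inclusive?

11

k = 54264/68 = 798
First selection ≥ 44809: 500 + ⌈(44809−500)/798⌉·798 = 500 + 56×798 = 45188
Last selection ≤ 53291: 500 + ⌊(53291−500)/798⌋·798 = 500 + 66×798 = 53168
Count = 66 − 56 + 1 = 11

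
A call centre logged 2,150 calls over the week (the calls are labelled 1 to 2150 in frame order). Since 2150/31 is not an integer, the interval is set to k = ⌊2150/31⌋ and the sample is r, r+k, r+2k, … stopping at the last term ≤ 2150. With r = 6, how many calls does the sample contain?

32

k = ⌊2150/31⌋ = 69
Achieved size = ⌊(2150 − 6)/69⌋ + 1 = ⌊2144/69⌋ + 1 = 31 + 1 = 32
(last selection: 6 + 31×69 = 2145 ≤ 2150; next would be 2214 > 2150)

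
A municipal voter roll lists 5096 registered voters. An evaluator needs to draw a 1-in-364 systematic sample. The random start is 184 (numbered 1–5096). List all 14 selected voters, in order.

voter 1: 184
voter 2: 184 + 364 = 548
voter 3: 548 + 364 = 912
voter 4: 912 + 364 = 1276
voter 5: 1276 + 364 = 1640
voter 6: 1640 + 364 = 2004
voter 7: 2004 + 364 = 2368
voter 8: 2368 + 364 = 2732
voter 9: 2732 + 364 = 3096
voter 10: 3096 + 364 = 3460
voter 11: 3460 + 364 = 3824
voter 12: 3824 + 364 = 4188
voter 13: 4188 + 364 = 4552
voter 14: 4552 + 364 = 4916

184, 548, 912, 1276, 1640, 2004, 2368, 2732, 3096, 3460, 3824, 4188, 4552, 4916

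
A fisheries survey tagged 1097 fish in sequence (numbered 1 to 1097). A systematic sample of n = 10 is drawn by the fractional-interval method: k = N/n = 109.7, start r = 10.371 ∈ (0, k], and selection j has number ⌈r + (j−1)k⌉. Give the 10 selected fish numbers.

j=1: r + 0k = 10.371 → ⌈·⌉ = 11
j=2: r + 1k = 120.071 → ⌈·⌉ = 121
j=3: r + 2k = 229.771 → ⌈·⌉ = 230
j=4: r + 3k = 339.471 → ⌈·⌉ = 340
j=5: r + 4k = 449.171 → ⌈·⌉ = 450
j=6: r + 5k = 558.871 → ⌈·⌉ = 559
j=7: r + 6k = 668.571 → ⌈·⌉ = 669
j=8: r + 7k = 778.271 → ⌈·⌉ = 779
j=9: r + 8k = 887.971 → ⌈·⌉ = 888
j=10: r + 9k = 997.671 → ⌈·⌉ = 998

11, 121, 230, 340, 450, 559, 669, 779, 888, 998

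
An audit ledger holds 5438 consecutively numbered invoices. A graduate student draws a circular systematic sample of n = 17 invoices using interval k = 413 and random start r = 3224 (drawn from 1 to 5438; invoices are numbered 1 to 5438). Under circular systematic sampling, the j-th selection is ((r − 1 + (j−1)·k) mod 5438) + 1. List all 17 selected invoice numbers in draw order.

Selection 1: 3224
Selection 2: 3224 + 413 = 3637
Selection 3: 3637 + 413 = 4050
Selection 4: 4050 + 413 = 4463
Selection 5: 4463 + 413 = 4876
Selection 6: 4876 + 413 = 5289
Selection 7: 5289 + 413 = 5702 → 5702 − 5438 = 264
Selection 8: 264 + 413 = 677
Selection 9: 677 + 413 = 1090
Selection 10: 1090 + 413 = 1503
Selection 11: 1503 + 413 = 1916
Selection 12: 1916 + 413 = 2329
Selection 13: 2329 + 413 = 2742
Selection 14: 2742 + 413 = 3155
Selection 15: 3155 + 413 = 3568
Selection 16: 3568 + 413 = 3981
Selection 17: 3981 + 413 = 4394

3224, 3637, 4050, 4463, 4876, 5289, 264, 677, 1090, 1503, 1916, 2329, 2742, 3155, 3568, 3981, 4394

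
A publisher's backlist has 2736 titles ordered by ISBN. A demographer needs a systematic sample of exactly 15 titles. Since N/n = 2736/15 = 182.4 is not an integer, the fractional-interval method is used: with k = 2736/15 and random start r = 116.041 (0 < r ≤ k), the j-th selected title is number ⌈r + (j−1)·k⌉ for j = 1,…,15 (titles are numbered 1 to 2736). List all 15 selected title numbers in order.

j=1: r + 0k = 116.041 → ⌈·⌉ = 117
j=2: r + 1k = 298.441 → ⌈·⌉ = 299
j=3: r + 2k = 480.841 → ⌈·⌉ = 481
j=4: r + 3k = 663.241 → ⌈·⌉ = 664
j=5: r + 4k = 845.641 → ⌈·⌉ = 846
j=6: r + 5k = 1028.041 → ⌈·⌉ = 1029
j=7: r + 6k = 1210.441 → ⌈·⌉ = 1211
j=8: r + 7k = 1392.841 → ⌈·⌉ = 1393
j=9: r + 8k = 1575.241 → ⌈·⌉ = 1576
j=10: r + 9k = 1757.641 → ⌈·⌉ = 1758
j=11: r + 10k = 1940.041 → ⌈·⌉ = 1941
j=12: r + 11k = 2122.441 → ⌈·⌉ = 2123
j=13: r + 12k = 2304.841 → ⌈·⌉ = 2305
j=14: r + 13k = 2487.241 → ⌈·⌉ = 2488
j=15: r + 14k = 2669.641 → ⌈·⌉ = 2670

117, 299, 481, 664, 846, 1029, 1211, 1393, 1576, 1758, 1941, 2123, 2305, 2488, 2670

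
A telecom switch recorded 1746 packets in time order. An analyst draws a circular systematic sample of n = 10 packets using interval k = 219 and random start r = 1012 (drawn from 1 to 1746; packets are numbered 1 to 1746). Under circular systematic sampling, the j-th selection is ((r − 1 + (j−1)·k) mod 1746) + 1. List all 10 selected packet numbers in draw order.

1012, 1231, 1450, 1669, 142, 361, 580, 799, 1018, 1237

Selection 1: 1012
Selection 2: 1012 + 219 = 1231
Selection 3: 1231 + 219 = 1450
Selection 4: 1450 + 219 = 1669
Selection 5: 1669 + 219 = 1888 → 1888 − 1746 = 142
Selection 6: 142 + 219 = 361
Selection 7: 361 + 219 = 580
Selection 8: 580 + 219 = 799
Selection 9: 799 + 219 = 1018
Selection 10: 1018 + 219 = 1237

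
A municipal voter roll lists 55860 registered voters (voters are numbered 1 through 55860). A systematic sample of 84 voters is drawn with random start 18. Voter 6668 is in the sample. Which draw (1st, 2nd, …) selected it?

k = 55860/84 = 665
position = (6668 − 18)/665 + 1 = 6650/665 + 1 = 10 + 1 = 11

11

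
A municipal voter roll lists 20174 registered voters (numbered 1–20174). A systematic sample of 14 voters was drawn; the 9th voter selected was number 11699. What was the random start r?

k = 20174/14 = 1441
r = 11699 − (9−1)×1441 = 11699 − 11528 = 171

171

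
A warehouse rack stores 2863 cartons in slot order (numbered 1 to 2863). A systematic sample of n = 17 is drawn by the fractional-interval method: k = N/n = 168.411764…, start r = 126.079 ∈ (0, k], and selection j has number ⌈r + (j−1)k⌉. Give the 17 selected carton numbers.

j=1: r + 0k = 126.079 → ⌈·⌉ = 127
j=2: r + 1k = 294.490764… → ⌈·⌉ = 295
j=3: r + 2k = 462.902529… → ⌈·⌉ = 463
j=4: r + 3k = 631.314294… → ⌈·⌉ = 632
j=5: r + 4k = 799.726058… → ⌈·⌉ = 800
j=6: r + 5k = 968.137823… → ⌈·⌉ = 969
j=7: r + 6k = 1136.549588… → ⌈·⌉ = 1137
j=8: r + 7k = 1304.961352… → ⌈·⌉ = 1305
j=9: r + 8k = 1473.373117… → ⌈·⌉ = 1474
j=10: r + 9k = 1641.784882… → ⌈·⌉ = 1642
j=11: r + 10k = 1810.196647… → ⌈·⌉ = 1811
j=12: r + 11k = 1978.608411… → ⌈·⌉ = 1979
j=13: r + 12k = 2147.020176… → ⌈·⌉ = 2148
j=14: r + 13k = 2315.431941… → ⌈·⌉ = 2316
j=15: r + 14k = 2483.843705… → ⌈·⌉ = 2484
j=16: r + 15k = 2652.255470… → ⌈·⌉ = 2653
j=17: r + 16k = 2820.667235… → ⌈·⌉ = 2821

127, 295, 463, 632, 800, 969, 1137, 1305, 1474, 1642, 1811, 1979, 2148, 2316, 2484, 2653, 2821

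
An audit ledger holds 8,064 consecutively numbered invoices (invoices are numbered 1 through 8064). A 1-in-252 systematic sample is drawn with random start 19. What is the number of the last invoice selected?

k = 252
32nd selection = r + (32−1)·k = 19 + 31×252 = 19 + 7812 = 7831

7831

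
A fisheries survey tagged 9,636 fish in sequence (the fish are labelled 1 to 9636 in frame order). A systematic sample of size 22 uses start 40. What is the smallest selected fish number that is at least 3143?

3544

k = 9636/22 = 438
Steps past start: ⌈(3143 − 40)/438⌉ = ⌈3103/438⌉ = 8
Selected fish: 40 + 8×438 = 3544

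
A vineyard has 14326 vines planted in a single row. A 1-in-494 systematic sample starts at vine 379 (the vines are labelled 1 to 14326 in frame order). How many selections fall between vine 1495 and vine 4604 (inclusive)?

6

k = 494
First selection ≥ 1495: 379 + ⌈(1495−379)/494⌉·494 = 379 + 3×494 = 1861
Last selection ≤ 4604: 379 + ⌊(4604−379)/494⌋·494 = 379 + 8×494 = 4331
Count = 8 − 3 + 1 = 6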